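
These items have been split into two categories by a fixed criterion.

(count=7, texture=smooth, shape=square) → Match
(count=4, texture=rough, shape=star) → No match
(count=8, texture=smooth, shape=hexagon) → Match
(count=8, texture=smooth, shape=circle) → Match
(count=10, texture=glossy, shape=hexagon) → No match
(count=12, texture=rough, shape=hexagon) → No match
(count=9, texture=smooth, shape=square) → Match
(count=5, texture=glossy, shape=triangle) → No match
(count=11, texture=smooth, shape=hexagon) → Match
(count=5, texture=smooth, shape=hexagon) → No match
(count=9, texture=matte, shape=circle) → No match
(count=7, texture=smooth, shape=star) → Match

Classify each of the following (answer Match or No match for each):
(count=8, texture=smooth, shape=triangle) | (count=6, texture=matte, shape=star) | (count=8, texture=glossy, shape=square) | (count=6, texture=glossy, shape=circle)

Match, No match, No match, No match

A rule that fits every label: texture is smooth AND count ≥ 7 — true of each 'Match' example, false of each 'No match' one.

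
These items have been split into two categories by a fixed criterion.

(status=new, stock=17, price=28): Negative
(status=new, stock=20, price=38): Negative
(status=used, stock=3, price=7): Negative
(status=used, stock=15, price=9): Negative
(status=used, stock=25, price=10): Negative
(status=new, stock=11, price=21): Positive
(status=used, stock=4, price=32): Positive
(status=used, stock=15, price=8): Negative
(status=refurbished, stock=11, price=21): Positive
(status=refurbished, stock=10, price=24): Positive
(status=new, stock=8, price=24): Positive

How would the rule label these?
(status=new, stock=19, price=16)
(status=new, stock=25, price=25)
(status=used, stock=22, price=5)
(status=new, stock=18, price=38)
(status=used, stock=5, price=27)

Negative, Negative, Negative, Negative, Positive

'Positive' ⟺ stock ≤ 11 AND price ≥ 8.
(status=new, stock=19, price=16): stock = 19, price = 16 — does not pass, so Negative. (status=new, stock=25, price=25): stock = 25, price = 25 — does not pass, so Negative. (status=used, stock=22, price=5): stock = 22, price = 5 — does not pass, so Negative. (status=new, stock=18, price=38): stock = 18, price = 38 — does not pass, so Negative. (status=used, stock=5, price=27): stock = 5, price = 27 — has this property, so Positive.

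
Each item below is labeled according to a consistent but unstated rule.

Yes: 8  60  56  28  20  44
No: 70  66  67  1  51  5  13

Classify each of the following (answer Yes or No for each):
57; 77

No, No

The rule appears to be: multiple of 4.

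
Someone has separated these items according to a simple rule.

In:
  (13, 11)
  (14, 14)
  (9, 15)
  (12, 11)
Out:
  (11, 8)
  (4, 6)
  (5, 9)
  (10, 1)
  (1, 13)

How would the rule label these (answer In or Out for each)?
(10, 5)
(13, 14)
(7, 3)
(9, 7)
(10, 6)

Out, In, Out, Out, Out

The distinguishing property — sum ≥ 23 — holds for all the 'In' cases and none of the 'Out' cases.
(10, 5): 10+5 = 15, does not fit → Out.
(13, 14): 13+14 = 27, matches → In.
(7, 3): 7+3 = 10, does not fit → Out.
(9, 7): 9+7 = 16, does not fit → Out.
(10, 6): 10+6 = 16, does not fit → Out.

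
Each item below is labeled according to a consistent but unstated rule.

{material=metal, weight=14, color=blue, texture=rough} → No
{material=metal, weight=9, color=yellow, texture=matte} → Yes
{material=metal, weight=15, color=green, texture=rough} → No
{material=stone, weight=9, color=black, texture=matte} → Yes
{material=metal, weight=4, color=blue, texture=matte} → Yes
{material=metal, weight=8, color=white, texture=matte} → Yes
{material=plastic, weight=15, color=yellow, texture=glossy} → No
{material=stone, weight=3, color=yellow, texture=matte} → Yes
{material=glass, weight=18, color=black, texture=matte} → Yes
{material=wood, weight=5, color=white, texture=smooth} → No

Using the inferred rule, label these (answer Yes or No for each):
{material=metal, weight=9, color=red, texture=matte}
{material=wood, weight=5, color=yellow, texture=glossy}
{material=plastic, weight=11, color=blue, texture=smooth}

Yes, No, No

Rule: texture is matte. This holds for each 'Yes' example and fails for each 'No' one.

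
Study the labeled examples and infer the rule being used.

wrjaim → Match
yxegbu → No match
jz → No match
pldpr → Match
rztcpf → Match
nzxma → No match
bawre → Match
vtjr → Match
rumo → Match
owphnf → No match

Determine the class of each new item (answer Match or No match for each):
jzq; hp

No match, No match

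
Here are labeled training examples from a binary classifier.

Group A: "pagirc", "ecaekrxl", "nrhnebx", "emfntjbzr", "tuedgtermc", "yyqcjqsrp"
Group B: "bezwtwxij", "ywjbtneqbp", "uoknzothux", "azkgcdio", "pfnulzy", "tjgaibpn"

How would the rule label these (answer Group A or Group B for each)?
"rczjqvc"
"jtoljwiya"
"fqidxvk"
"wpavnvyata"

Group A, Group B, Group B, Group B

The classifier is using: contains 'r'.
"rczjqvc": has 'r' — satisfies this, so Group A. "jtoljwiya": no 'r' — does not fit, so Group B. "fqidxvk": no 'r' — does not fit, so Group B. "wpavnvyata": no 'r' — does not fit, so Group B.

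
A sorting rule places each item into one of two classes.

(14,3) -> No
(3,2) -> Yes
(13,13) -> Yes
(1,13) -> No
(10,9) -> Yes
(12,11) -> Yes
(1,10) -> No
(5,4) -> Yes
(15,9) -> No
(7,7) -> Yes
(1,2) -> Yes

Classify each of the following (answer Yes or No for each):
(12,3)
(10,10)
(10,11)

No, Yes, Yes

All 'Yes' examples share one property — |first − second| ≤ 1 — and every 'No' example lacks it.
(12,3): No (|12−3| = 9). (10,10): Yes (|10−10| = 0). (10,11): Yes (|10−11| = 1).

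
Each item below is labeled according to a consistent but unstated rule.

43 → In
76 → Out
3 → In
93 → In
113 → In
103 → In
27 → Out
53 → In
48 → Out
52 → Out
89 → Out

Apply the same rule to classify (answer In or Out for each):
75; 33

Out, In

The pattern is that an item is 'In' exactly when: ends in digit 3.
75: last digit 5 — doesn't match, so Out.
33: last digit 3 — qualifies, so In.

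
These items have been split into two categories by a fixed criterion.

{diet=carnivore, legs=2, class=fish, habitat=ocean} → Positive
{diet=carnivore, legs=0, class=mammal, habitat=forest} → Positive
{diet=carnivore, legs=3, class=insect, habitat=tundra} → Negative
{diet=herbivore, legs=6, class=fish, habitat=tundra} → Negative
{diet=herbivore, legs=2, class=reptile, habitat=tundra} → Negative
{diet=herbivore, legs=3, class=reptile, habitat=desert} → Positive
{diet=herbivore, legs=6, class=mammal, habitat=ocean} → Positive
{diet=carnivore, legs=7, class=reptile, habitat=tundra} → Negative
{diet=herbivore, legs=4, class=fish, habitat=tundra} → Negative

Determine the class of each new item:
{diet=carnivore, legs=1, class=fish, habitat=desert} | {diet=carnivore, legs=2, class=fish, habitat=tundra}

Positive, Negative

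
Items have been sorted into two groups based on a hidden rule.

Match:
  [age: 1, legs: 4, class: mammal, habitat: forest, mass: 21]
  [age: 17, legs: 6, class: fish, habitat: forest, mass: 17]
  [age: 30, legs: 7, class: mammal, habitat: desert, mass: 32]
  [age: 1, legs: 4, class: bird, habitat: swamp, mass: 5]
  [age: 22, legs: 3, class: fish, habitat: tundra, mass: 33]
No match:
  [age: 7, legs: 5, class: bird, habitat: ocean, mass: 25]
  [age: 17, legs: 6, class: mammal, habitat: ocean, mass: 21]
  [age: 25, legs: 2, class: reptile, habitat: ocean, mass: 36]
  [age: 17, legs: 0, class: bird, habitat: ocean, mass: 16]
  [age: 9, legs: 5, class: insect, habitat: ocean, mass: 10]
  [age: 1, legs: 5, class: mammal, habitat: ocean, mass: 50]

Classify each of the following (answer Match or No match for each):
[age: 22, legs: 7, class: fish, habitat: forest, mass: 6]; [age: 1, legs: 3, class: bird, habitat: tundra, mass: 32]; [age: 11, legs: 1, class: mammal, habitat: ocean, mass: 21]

Match, Match, No match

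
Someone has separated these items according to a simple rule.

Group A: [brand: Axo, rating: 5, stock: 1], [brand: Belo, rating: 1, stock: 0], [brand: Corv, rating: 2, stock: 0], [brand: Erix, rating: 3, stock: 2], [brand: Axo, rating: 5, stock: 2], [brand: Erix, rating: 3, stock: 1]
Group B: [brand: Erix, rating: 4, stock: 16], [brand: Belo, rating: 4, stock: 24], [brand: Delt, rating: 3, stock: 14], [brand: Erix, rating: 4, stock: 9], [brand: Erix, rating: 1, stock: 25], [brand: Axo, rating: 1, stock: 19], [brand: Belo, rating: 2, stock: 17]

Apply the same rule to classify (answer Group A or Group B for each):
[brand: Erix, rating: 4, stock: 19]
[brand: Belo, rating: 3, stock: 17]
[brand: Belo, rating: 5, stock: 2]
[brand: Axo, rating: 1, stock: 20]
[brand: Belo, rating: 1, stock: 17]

The simplest hypothesis consistent with all the labels is: stock ≤ 2.
[brand: Erix, rating: 4, stock: 19]: stock = 19 — fails the rule, so Group B. [brand: Belo, rating: 3, stock: 17]: stock = 17 — fails the rule, so Group B. [brand: Belo, rating: 5, stock: 2]: stock = 2 — satisfies this, so Group A. [brand: Axo, rating: 1, stock: 20]: stock = 20 — fails the rule, so Group B. [brand: Belo, rating: 1, stock: 17]: stock = 17 — fails the rule, so Group B.

Group B, Group B, Group A, Group B, Group B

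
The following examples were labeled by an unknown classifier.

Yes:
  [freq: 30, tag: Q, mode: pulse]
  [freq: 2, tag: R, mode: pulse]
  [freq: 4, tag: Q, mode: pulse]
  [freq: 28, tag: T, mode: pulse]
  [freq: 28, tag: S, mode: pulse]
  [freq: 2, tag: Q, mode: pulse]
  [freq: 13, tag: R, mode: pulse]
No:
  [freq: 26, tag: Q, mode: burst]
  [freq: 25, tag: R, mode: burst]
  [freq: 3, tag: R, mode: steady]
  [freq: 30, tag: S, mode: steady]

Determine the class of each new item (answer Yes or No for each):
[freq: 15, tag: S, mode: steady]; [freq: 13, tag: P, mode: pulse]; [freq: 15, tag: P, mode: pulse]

No, Yes, Yes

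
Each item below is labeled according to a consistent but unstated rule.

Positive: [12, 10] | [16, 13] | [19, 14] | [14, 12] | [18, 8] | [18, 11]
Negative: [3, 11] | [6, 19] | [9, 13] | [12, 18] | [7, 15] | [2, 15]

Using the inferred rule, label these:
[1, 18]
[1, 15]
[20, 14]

Negative, Negative, Positive

A rule that fits every label: first > second — true of each 'Positive' example, false of each 'Negative' one.
[1, 18] — 1 < 18, hence Negative.
[1, 15] — 1 < 15, hence Negative.
[20, 14] — 20 > 14, hence Positive.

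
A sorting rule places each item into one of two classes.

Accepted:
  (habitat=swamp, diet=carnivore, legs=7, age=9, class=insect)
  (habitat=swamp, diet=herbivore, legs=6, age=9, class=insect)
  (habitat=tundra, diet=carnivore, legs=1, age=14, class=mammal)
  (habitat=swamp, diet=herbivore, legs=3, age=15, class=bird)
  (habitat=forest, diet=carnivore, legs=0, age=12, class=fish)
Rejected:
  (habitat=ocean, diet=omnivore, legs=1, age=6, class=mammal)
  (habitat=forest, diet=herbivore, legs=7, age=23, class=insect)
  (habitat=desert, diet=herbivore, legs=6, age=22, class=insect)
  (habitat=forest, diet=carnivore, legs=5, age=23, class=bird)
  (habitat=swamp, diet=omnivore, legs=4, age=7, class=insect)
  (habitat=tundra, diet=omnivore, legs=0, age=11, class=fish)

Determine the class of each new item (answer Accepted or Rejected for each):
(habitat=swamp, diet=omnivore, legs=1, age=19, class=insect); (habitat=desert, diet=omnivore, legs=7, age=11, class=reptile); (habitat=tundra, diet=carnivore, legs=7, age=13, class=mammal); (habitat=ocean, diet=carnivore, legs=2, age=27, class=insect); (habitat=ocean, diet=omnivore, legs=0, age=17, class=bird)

A rule that fits every label: diet is not omnivore AND age ≤ 15 — true of each 'Accepted' example, false of each 'Rejected' one.
(habitat=swamp, diet=omnivore, legs=1, age=19, class=insect): diet is omnivore, age = 19 — does not satisfy this, so Rejected.
(habitat=desert, diet=omnivore, legs=7, age=11, class=reptile): diet is omnivore, age = 11 — does not satisfy this, so Rejected.
(habitat=tundra, diet=carnivore, legs=7, age=13, class=mammal): diet is carnivore, age = 13 — passes, so Accepted.
(habitat=ocean, diet=carnivore, legs=2, age=27, class=insect): diet is carnivore, age = 27 — does not satisfy this, so Rejected.
(habitat=ocean, diet=omnivore, legs=0, age=17, class=bird): diet is omnivore, age = 17 — does not satisfy this, so Rejected.

Rejected, Rejected, Accepted, Rejected, Rejected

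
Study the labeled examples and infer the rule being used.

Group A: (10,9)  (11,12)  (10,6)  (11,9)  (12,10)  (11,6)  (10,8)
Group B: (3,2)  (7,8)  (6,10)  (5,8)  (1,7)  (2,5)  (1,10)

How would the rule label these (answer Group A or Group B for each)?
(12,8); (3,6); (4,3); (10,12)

Group A, Group B, Group B, Group A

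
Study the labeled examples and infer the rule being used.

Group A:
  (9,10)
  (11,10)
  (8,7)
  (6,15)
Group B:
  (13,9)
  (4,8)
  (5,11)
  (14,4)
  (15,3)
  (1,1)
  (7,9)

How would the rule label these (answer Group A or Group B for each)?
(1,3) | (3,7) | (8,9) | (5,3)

Group B, Group B, Group A, Group B

Looking at the examples, the only property every 'Group A' case has and every 'Group B' case lacks is: sum is odd.
(1,3) → 1+3 = 4 → Group B.
(3,7) → 3+7 = 10 → Group B.
(8,9) → 8+9 = 17 → Group A.
(5,3) → 5+3 = 8 → Group B.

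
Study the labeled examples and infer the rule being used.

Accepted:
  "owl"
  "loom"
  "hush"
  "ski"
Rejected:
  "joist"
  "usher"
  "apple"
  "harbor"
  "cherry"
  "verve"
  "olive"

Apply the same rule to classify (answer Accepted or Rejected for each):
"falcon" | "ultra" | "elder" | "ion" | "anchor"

Rejected, Rejected, Rejected, Accepted, Rejected

The simplest hypothesis consistent with all the labels is: length ≤ 4.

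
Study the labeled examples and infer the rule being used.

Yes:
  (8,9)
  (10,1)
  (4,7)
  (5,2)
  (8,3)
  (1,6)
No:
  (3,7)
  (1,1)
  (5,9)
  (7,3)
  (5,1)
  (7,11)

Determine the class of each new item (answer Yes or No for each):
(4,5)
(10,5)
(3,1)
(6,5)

Yes, Yes, No, Yes

Every 'Yes' example satisfies: sum is odd. None of the 'No' examples do.
(4,5) — 4+5 = 9, hence Yes.
(10,5) — 10+5 = 15, hence Yes.
(3,1) — 3+1 = 4, hence No.
(6,5) — 6+5 = 11, hence Yes.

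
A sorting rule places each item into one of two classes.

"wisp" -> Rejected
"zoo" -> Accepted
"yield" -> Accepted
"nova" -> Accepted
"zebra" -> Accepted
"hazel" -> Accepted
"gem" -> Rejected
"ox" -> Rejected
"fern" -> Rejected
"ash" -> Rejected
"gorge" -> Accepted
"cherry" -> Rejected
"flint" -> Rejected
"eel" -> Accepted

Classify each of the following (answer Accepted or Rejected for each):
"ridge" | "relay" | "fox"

The simplest hypothesis consistent with all the labels is: has ≥ 2 vowels.
"ridge" → 2 vowels → Accepted.
"relay" → 2 vowels → Accepted.
"fox" → 1 vowel → Rejected.

Accepted, Accepted, Rejected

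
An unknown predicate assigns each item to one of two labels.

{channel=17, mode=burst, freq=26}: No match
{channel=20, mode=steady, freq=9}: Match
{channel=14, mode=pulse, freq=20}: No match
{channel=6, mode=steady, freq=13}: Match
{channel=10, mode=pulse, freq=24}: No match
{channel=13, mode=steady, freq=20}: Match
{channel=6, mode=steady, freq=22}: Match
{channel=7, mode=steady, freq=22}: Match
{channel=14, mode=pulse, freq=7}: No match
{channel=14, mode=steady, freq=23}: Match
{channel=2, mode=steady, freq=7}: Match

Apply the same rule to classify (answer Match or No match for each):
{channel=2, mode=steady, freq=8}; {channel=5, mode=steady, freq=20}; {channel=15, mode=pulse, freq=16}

The common property of the 'Match' items is: mode is steady. No 'No match' item has it.

Match, Match, No match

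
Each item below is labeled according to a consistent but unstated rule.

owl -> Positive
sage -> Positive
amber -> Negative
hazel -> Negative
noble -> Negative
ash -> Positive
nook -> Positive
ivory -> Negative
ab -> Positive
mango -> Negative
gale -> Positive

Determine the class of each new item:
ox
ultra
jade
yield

Positive, Negative, Positive, Negative

The classifier is using: length ≤ 4.
ox: Positive (length 2).
ultra: Negative (length 5).
jade: Positive (length 4).
yield: Negative (length 5).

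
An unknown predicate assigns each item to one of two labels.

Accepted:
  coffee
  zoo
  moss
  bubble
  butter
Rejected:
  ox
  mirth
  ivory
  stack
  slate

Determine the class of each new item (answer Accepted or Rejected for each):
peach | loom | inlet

Rejected, Accepted, Rejected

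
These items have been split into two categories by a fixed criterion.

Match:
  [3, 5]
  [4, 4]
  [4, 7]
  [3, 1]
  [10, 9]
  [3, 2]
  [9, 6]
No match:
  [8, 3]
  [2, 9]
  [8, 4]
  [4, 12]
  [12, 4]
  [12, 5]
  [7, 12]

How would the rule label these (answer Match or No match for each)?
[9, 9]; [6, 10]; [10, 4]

'Match' ⟺ |first − second| ≤ 3.

Match, No match, No match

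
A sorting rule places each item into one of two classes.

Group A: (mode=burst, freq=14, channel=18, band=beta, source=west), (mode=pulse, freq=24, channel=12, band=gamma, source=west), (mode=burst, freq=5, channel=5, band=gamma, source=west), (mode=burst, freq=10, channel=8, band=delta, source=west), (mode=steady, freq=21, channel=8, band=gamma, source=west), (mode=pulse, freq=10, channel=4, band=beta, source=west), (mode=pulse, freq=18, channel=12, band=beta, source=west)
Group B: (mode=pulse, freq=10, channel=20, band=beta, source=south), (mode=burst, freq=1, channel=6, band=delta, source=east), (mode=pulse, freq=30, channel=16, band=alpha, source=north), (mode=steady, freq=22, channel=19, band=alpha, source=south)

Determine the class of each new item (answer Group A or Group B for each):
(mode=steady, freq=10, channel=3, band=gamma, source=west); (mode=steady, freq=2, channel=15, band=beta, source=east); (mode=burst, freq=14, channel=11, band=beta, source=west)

The distinguishing property — source is west — holds for all the 'Group A' cases and none of the 'Group B' cases.
(mode=steady, freq=10, channel=3, band=gamma, source=west): Group A (source is west).
(mode=steady, freq=2, channel=15, band=beta, source=east): Group B (source is east).
(mode=burst, freq=14, channel=11, band=beta, source=west): Group A (source is west).

Group A, Group B, Group A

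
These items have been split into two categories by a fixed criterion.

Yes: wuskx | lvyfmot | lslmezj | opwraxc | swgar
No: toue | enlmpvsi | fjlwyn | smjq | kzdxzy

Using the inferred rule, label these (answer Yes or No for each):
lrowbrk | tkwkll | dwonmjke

Every 'Yes' example satisfies: odd length. None of the 'No' examples do.
lrowbrk — length 7, hence Yes. tkwkll — length 6, hence No. dwonmjke — length 8, hence No.

Yes, No, No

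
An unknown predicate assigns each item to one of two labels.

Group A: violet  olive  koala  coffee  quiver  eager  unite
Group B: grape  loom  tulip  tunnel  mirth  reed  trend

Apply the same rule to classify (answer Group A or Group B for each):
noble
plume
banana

Group B, Group B, Group A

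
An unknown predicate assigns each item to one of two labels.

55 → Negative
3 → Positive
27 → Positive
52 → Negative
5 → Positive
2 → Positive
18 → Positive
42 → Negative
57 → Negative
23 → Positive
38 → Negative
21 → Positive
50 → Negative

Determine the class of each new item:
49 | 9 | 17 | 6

A rule that fits every label: at most 27 — true of each 'Positive' example, false of each 'Negative' one.
49: 49 > 27, fails the rule → Negative. 9: 9 ≤ 27, checks out → Positive. 17: 17 ≤ 27, checks out → Positive. 6: 6 ≤ 27, checks out → Positive.

Negative, Positive, Positive, Positive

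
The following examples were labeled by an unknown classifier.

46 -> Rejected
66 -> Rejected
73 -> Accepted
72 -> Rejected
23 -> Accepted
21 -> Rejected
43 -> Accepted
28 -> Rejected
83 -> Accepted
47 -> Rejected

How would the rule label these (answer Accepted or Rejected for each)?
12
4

The common property of the 'Accepted' items is: ends in digit 3. No 'Rejected' item has it.
12: last digit 2 — does not satisfy this, so Rejected.
4: last digit 4 — does not satisfy this, so Rejected.

Rejected, Rejected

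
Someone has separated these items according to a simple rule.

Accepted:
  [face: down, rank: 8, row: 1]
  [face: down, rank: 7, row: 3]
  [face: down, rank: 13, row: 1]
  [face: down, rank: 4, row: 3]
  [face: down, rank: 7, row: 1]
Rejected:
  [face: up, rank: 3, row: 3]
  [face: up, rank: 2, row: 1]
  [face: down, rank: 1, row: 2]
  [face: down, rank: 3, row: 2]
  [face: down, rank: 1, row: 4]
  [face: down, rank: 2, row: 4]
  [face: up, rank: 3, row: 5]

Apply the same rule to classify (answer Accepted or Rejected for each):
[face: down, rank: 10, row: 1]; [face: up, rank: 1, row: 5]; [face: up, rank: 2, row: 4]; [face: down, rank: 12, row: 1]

One predicate separates the groups cleanly: rank ≥ 4.
[face: down, rank: 10, row: 1]: Accepted (rank = 10).
[face: up, rank: 1, row: 5]: Rejected (rank = 1).
[face: up, rank: 2, row: 4]: Rejected (rank = 2).
[face: down, rank: 12, row: 1]: Accepted (rank = 12).

Accepted, Rejected, Rejected, Accepted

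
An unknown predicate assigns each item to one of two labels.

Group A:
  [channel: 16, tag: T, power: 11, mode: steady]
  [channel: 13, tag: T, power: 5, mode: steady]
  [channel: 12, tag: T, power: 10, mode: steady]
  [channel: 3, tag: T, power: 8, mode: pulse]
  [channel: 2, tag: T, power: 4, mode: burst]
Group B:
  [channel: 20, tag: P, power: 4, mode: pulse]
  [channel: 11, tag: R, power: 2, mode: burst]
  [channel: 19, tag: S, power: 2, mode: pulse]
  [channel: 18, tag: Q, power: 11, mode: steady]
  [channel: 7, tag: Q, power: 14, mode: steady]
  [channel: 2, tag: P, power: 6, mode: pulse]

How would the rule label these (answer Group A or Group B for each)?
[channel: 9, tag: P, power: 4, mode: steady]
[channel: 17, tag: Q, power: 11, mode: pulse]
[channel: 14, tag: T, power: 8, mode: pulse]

'Group A' ⟺ tag is T.

Group B, Group B, Group A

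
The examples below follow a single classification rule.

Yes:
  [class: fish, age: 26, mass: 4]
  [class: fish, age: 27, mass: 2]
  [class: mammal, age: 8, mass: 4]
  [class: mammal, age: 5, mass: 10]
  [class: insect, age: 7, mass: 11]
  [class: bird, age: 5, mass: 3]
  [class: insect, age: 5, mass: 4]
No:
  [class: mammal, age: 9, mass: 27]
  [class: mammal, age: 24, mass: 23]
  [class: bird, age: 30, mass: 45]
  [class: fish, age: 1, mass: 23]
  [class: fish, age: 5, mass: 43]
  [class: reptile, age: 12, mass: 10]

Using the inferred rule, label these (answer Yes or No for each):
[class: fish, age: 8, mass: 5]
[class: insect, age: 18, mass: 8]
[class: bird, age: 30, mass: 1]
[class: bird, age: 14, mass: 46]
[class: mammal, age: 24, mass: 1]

Yes, Yes, Yes, No, Yes

One predicate separates the groups cleanly: age ≠ 12 AND mass ≤ 11.
[class: fish, age: 8, mass: 5] — age = 8, mass = 5, hence Yes. [class: insect, age: 18, mass: 8] — age = 18, mass = 8, hence Yes. [class: bird, age: 30, mass: 1] — age = 30, mass = 1, hence Yes. [class: bird, age: 14, mass: 46] — age = 14, mass = 46, hence No. [class: mammal, age: 24, mass: 1] — age = 24, mass = 1, hence Yes.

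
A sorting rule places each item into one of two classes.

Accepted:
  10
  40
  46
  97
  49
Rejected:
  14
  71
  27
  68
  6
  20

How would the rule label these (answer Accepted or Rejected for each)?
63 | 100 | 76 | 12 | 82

The common property of the 'Accepted' items is: ≡ 1 (mod 3). No 'Rejected' item has it.

Rejected, Accepted, Accepted, Rejected, Accepted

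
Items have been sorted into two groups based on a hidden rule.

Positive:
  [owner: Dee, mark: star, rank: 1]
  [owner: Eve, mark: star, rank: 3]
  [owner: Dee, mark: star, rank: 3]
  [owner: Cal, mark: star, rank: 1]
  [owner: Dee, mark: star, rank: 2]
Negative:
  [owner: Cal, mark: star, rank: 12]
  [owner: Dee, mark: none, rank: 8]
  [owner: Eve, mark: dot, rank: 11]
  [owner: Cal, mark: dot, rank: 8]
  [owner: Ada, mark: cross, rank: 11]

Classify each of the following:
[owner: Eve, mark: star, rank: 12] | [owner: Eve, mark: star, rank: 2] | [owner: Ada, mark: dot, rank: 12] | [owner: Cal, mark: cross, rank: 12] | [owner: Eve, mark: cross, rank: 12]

Negative, Positive, Negative, Negative, Negative

A rule that fits every label: rank ≤ 3 — true of each 'Positive' example, false of each 'Negative' one.
Negative: [owner: Eve, mark: star, rank: 12], since rank = 12.
Positive: [owner: Eve, mark: star, rank: 2], since rank = 2.
Negative: [owner: Ada, mark: dot, rank: 12], since rank = 12.
Negative: [owner: Cal, mark: cross, rank: 12], since rank = 12.
Negative: [owner: Eve, mark: cross, rank: 12], since rank = 12.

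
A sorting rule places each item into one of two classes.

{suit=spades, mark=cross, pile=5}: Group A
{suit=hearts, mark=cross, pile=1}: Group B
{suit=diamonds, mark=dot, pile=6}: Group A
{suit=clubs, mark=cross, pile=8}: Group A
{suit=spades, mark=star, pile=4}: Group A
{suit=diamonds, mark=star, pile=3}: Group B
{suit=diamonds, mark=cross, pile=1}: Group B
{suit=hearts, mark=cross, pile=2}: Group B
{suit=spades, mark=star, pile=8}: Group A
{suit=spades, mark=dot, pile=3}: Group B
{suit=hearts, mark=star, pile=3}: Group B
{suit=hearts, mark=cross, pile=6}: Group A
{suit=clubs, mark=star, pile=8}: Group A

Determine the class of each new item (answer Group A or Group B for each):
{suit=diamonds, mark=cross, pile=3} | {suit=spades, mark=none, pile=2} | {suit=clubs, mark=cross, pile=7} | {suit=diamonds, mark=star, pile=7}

A rule that fits every label: pile ≥ 4 — true of each 'Group A' example, false of each 'Group B' one.

Group B, Group B, Group A, Group A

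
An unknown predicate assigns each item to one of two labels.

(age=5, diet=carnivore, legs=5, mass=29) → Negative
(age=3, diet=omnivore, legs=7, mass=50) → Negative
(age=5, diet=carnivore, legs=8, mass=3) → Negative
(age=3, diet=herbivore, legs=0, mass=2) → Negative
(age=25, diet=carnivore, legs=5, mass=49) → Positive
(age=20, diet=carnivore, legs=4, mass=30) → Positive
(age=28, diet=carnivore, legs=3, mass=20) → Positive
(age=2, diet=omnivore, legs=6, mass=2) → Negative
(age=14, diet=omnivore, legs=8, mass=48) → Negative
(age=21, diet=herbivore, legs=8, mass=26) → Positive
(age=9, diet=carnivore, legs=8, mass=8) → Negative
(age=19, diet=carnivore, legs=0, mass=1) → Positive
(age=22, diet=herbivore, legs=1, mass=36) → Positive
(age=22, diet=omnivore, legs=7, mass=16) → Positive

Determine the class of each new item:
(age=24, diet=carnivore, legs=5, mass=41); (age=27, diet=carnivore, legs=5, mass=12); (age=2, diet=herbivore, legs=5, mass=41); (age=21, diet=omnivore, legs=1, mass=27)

Positive, Positive, Negative, Positive

Every 'Positive' example satisfies: age ≥ 19. None of the 'Negative' examples do.
(age=24, diet=carnivore, legs=5, mass=41): age = 24, qualifies → Positive. (age=27, diet=carnivore, legs=5, mass=12): age = 27, qualifies → Positive. (age=2, diet=herbivore, legs=5, mass=41): age = 2, fails the rule → Negative. (age=21, diet=omnivore, legs=1, mass=27): age = 21, qualifies → Positive.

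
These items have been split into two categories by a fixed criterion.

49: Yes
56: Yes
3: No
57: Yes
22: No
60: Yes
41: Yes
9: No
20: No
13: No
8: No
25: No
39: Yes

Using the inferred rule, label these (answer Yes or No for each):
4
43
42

The classifier is using: at least 39.
4: 4 < 39, fails this test → No.
43: 43 ≥ 39, satisfies this → Yes.
42: 42 ≥ 39, satisfies this → Yes.

No, Yes, Yes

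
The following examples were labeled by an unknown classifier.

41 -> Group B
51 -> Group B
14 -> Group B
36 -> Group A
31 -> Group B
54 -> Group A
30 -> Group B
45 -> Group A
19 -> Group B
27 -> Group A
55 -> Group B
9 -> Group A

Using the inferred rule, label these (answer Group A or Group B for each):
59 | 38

Every 'Group A' example satisfies: multiple of 9. None of the 'Group B' examples do.
59 → 59 = 9·6 + 5 → Group B. 38 → 38 = 9·4 + 2 → Group B.

Group B, Group B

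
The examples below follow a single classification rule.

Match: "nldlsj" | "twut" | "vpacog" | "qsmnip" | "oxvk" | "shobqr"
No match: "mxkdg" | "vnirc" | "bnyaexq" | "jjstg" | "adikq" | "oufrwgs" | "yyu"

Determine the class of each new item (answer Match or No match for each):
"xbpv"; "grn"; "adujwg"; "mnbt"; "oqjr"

Match, No match, Match, Match, Match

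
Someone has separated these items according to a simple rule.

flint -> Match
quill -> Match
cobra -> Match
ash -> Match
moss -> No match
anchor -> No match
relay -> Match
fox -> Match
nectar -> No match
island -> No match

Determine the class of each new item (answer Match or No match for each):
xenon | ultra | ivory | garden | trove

Rule: odd length. This holds for each 'Match' example and fails for each 'No match' one.

Match, Match, Match, No match, Match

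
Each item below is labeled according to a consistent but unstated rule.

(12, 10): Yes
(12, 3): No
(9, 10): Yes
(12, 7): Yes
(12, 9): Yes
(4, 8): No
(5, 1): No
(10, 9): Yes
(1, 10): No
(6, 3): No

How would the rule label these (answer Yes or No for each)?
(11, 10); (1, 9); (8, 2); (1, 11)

Yes, No, No, No

The distinguishing property — sum ≥ 19 — holds for all the 'Yes' cases and none of the 'No' cases.
(11, 10): 11+10 = 21, matches → Yes.
(1, 9): 1+9 = 10, doesn't match → No.
(8, 2): 8+2 = 10, doesn't match → No.
(1, 11): 1+11 = 12, doesn't match → No.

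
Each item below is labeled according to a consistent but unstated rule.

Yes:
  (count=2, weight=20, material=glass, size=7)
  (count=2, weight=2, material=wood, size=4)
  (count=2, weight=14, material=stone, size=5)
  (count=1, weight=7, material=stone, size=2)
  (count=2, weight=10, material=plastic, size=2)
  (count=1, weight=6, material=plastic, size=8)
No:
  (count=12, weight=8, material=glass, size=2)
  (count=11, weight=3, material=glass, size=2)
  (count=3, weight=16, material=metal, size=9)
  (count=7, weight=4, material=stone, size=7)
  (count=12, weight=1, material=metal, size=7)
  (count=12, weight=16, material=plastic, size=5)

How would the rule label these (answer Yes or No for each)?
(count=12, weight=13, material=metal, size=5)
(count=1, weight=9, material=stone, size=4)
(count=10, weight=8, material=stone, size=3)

No, Yes, No

The distinguishing property — count ≤ 2 — holds for all the 'Yes' cases and none of the 'No' cases.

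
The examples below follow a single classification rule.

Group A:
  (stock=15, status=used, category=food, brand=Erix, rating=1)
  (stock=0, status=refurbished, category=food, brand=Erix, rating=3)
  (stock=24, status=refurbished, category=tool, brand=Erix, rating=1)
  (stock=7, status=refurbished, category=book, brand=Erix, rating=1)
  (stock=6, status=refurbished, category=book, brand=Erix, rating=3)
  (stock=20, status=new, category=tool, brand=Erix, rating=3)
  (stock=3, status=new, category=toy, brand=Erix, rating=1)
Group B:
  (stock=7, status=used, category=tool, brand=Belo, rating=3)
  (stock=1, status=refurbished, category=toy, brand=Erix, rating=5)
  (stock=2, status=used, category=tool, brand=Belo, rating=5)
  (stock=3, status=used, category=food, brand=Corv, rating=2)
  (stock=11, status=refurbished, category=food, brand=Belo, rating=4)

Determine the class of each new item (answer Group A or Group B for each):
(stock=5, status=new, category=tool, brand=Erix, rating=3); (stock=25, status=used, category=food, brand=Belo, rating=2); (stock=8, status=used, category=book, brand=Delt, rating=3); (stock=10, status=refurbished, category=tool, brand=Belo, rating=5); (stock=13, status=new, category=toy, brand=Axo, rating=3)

Every 'Group A' example satisfies: brand is Erix AND rating ≤ 3. None of the 'Group B' examples do.
(stock=5, status=new, category=tool, brand=Erix, rating=3): Group A (brand is Erix, rating = 3).
(stock=25, status=used, category=food, brand=Belo, rating=2): Group B (brand is Belo, rating = 2).
(stock=8, status=used, category=book, brand=Delt, rating=3): Group B (brand is Delt, rating = 3).
(stock=10, status=refurbished, category=tool, brand=Belo, rating=5): Group B (brand is Belo, rating = 5).
(stock=13, status=new, category=toy, brand=Axo, rating=3): Group B (brand is Axo, rating = 3).

Group A, Group B, Group B, Group B, Group B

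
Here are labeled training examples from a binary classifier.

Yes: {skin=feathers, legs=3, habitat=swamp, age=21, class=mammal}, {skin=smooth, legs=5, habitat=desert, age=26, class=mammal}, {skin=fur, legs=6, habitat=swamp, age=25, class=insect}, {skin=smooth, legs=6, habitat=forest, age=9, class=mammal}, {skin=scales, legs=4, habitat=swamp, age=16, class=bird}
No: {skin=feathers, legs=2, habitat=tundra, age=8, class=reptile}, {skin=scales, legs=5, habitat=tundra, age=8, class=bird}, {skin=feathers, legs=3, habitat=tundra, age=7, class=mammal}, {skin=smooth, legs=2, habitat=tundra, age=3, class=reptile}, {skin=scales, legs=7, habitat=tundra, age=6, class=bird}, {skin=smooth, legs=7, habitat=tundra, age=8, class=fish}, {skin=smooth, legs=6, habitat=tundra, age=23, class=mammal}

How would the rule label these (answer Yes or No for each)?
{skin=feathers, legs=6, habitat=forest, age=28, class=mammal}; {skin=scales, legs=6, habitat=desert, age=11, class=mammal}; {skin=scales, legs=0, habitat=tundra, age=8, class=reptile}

The simplest hypothesis consistent with all the labels is: habitat is not tundra.
{skin=feathers, legs=6, habitat=forest, age=28, class=mammal}: habitat is forest, fits → Yes. {skin=scales, legs=6, habitat=desert, age=11, class=mammal}: habitat is desert, fits → Yes. {skin=scales, legs=0, habitat=tundra, age=8, class=reptile}: habitat is tundra, fails the rule → No.

Yes, Yes, No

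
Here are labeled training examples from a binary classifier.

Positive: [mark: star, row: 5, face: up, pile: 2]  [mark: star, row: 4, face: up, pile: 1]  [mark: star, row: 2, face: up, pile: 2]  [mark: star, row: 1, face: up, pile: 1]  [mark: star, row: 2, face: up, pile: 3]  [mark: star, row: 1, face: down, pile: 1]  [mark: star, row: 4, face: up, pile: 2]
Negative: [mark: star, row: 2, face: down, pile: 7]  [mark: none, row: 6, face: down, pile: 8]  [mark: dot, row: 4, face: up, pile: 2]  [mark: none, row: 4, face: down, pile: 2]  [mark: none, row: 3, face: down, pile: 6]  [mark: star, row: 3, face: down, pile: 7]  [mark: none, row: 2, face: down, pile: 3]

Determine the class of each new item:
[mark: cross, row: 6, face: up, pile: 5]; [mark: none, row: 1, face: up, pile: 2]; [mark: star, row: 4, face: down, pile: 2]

Negative, Negative, Positive

A rule that fits every label: mark is star AND pile ≤ 3 — true of each 'Positive' example, false of each 'Negative' one.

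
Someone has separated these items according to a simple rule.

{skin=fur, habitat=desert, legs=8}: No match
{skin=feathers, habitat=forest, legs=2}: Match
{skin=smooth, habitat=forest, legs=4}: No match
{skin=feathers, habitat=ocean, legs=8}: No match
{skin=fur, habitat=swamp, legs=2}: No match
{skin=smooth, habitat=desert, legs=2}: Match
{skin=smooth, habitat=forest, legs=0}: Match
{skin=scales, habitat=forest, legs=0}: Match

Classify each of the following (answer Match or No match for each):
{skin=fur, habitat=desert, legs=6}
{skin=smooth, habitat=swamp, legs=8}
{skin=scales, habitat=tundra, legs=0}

No match, No match, Match

All 'Match' examples share one property — skin is not fur AND legs ≤ 2 — and every 'No match' example lacks it.
{skin=fur, habitat=desert, legs=6}: No match (skin is fur, legs = 6). {skin=smooth, habitat=swamp, legs=8}: No match (skin is smooth, legs = 8). {skin=scales, habitat=tundra, legs=0}: Match (skin is scales, legs = 0).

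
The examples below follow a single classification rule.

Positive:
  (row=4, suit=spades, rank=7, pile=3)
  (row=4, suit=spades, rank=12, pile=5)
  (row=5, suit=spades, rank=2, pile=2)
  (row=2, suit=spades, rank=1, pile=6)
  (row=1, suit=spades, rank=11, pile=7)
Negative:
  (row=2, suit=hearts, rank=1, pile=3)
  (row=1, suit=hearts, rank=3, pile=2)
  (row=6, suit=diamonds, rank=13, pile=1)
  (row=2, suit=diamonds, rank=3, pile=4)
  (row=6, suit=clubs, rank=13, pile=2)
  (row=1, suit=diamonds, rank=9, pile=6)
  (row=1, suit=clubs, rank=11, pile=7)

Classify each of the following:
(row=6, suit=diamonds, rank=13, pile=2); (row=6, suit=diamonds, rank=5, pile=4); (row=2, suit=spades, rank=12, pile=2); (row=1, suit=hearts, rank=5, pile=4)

Negative, Negative, Positive, Negative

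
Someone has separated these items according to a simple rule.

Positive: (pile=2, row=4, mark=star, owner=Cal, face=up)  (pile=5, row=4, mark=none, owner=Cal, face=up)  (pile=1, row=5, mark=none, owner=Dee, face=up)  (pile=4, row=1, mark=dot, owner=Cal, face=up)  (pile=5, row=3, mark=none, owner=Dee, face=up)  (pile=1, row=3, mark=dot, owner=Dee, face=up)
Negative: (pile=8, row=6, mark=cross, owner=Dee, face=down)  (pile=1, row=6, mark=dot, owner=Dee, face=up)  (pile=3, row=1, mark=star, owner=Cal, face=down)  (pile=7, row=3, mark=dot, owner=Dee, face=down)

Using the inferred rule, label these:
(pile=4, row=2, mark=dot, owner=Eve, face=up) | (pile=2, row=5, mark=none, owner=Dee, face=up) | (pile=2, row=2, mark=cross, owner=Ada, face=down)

One predicate separates the groups cleanly: face is up AND row ≤ 5.
Positive: (pile=4, row=2, mark=dot, owner=Eve, face=up), since face is up, row = 2.
Positive: (pile=2, row=5, mark=none, owner=Dee, face=up), since face is up, row = 5.
Negative: (pile=2, row=2, mark=cross, owner=Ada, face=down), since face is down, row = 2.

Positive, Positive, Negative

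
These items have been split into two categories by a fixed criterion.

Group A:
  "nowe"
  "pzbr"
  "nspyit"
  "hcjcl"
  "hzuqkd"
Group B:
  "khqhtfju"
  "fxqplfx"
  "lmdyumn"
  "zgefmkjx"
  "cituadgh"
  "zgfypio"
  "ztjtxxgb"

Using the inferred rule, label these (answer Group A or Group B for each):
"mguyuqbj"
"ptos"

Group B, Group A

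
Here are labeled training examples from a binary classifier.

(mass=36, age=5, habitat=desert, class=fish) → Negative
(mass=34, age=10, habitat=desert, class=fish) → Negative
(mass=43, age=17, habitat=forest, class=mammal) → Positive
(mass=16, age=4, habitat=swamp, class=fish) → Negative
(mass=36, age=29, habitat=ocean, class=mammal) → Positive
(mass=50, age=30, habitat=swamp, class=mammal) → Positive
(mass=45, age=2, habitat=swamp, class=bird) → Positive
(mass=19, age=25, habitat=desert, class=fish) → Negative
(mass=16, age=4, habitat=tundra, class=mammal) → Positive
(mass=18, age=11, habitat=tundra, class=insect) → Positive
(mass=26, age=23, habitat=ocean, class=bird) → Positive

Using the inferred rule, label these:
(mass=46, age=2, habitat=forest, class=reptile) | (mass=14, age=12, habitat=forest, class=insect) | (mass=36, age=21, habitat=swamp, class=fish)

Positive, Positive, Negative

A rule that fits every label: class is not fish — true of each 'Positive' example, false of each 'Negative' one.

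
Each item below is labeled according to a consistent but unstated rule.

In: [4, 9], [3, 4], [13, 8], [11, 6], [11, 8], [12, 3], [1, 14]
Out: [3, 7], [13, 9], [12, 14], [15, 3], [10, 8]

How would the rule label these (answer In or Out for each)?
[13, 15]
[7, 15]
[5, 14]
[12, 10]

Out, Out, In, Out

Comparing the two groups points to one rule — sum is odd.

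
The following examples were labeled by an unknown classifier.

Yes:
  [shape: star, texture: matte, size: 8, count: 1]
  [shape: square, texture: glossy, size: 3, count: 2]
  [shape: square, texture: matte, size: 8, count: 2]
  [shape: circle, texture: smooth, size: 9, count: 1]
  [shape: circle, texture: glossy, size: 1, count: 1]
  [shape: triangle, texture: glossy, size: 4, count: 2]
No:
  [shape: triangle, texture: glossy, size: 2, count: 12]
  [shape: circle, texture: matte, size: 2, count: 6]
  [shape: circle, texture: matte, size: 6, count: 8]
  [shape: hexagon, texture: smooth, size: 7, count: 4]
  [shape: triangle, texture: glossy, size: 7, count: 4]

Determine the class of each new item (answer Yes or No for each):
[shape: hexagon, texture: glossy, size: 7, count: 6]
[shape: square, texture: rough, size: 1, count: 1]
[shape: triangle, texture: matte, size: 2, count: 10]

No, Yes, No

The distinguishing property — count ≤ 2 — holds for all the 'Yes' cases and none of the 'No' cases.
[shape: hexagon, texture: glossy, size: 7, count: 6] — count = 6, hence No. [shape: square, texture: rough, size: 1, count: 1] — count = 1, hence Yes. [shape: triangle, texture: matte, size: 2, count: 10] — count = 10, hence No.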